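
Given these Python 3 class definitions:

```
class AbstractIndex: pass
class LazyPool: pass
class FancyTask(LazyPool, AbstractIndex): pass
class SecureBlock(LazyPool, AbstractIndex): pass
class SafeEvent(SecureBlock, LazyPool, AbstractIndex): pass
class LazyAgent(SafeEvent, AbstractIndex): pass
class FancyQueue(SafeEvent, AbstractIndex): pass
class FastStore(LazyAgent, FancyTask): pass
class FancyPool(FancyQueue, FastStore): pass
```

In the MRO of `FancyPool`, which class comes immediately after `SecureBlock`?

FancyTask

L[FancyPool] = FancyPool + merge(L[FancyQueue], L[FastStore], [FancyQueue FastStore])
  take FancyQueue:  [FancyQueue SafeEvent SecureBlock LazyPool AbstractIndex object] + [FastStore LazyAgent SafeEvent SecureBlock FancyTask LazyPool AbstractIndex object] + [FancyQueue FastStore]
  take FastStore:  [SafeEvent SecureBlock LazyPool AbstractIndex object] + [FastStore LazyAgent SafeEvent SecureBlock FancyTask LazyPool AbstractIndex object] + [FastStore]
  take LazyAgent:  [SafeEvent SecureBlock LazyPool AbstractIndex object] + [LazyAgent SafeEvent SecureBlock FancyTask LazyPool AbstractIndex object]
  take SafeEvent:  [SafeEvent SecureBlock LazyPool AbstractIndex object] + [SafeEvent SecureBlock FancyTask LazyPool AbstractIndex object]
  take SecureBlock:  [SecureBlock LazyPool AbstractIndex object] + [SecureBlock FancyTask LazyPool AbstractIndex object]
  take FancyTask:  [LazyPool AbstractIndex object] + [FancyTask LazyPool AbstractIndex object]
  take LazyPool:  [LazyPool AbstractIndex object] + [LazyPool AbstractIndex object]
  take AbstractIndex:  [AbstractIndex object] + [AbstractIndex object]
  take object:  [object] + [object]
MRO: FancyPool FancyQueue FastStore LazyAgent SafeEvent SecureBlock FancyTask LazyPool AbstractIndex object
SecureBlock is at position 5; next is FancyTask.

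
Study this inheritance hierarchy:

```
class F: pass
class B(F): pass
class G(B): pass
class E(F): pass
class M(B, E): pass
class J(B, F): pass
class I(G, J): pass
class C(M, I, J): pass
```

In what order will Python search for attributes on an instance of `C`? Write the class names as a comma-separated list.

L[C] = C + merge(L[M], L[I], L[J], [M I J])
  take M:  [M B E F object] + [I G J B F object] + [J B F object] + [M I J]
  take I:  [B E F object] + [I G J B F object] + [J B F object] + [I J]
  take G:  [B E F object] + [G J B F object] + [J B F object] + [J]
  take J:  [B E F object] + [J B F object] + [J B F object] + [J]
  take B:  [B E F object] + [B F object] + [B F object]
  take E:  [E F object] + [F object] + [F object]
  take F:  [F object] + [F object] + [F object]
  take object:  [object] + [object] + [object]

C, M, I, G, J, B, E, F, object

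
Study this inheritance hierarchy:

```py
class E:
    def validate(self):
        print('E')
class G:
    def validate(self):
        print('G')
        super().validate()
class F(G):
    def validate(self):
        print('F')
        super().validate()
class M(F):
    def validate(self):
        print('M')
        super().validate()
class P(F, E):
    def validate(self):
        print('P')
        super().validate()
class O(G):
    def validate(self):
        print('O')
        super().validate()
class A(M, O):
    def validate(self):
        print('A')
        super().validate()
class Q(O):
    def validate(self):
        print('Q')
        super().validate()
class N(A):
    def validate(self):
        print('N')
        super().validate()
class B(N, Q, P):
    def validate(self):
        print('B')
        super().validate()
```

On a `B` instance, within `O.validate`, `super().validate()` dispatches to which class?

L[B] = B + merge(L[N], L[Q], L[P], [N Q P])
  take N:  [N A M F O G object] + [Q O G object] + [P F G E object] + [N Q P]
  take A:  [A M F O G object] + [Q O G object] + [P F G E object] + [Q P]
  take M:  [M F O G object] + [Q O G object] + [P F G E object] + [Q P]
  take Q:  [F O G object] + [Q O G object] + [P F G E object] + [Q P]
  take P:  [F O G object] + [O G object] + [P F G E object] + [P]
  take F:  [F O G object] + [O G object] + [F G E object]
  take O:  [O G object] + [O G object] + [G E object]
  take G:  [G object] + [G object] + [G E object]
  take E:  [object] + [object] + [E object]
  take object:  [object] + [object] + [object]
MRO: B N A M Q P F O G E object
super() in O.validate on a B instance goes to the class after O in B's MRO: G.

G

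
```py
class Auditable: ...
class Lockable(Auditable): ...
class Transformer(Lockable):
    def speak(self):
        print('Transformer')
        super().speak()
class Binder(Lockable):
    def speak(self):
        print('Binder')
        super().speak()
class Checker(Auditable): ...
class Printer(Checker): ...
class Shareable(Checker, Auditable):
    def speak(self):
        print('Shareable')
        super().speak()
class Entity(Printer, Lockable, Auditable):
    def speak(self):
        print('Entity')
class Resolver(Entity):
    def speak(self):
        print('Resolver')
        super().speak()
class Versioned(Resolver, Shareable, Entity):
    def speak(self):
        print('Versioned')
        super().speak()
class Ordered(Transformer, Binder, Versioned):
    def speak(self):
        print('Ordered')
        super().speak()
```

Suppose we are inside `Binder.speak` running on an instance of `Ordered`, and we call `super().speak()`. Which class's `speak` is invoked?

L[Ordered] = Ordered + merge(L[Transformer], L[Binder], L[Versioned], [Transformer Binder Versioned])
  take Transformer:  [Transformer Lockable Auditable object] + [Binder Lockable Auditable object] + [Versioned Resolver Shareable Entity Printer Checker Lockable Auditable object] + [Transformer Binder Versioned]
  take Binder:  [Lockable Auditable object] + [Binder Lockable Auditable object] + [Versioned Resolver Shareable Entity Printer Checker Lockable Auditable object] + [Binder Versioned]
  take Versioned:  [Lockable Auditable object] + [Lockable Auditable object] + [Versioned Resolver Shareable Entity Printer Checker Lockable Auditable object] + [Versioned]
  take Resolver:  [Lockable Auditable object] + [Lockable Auditable object] + [Resolver Shareable Entity Printer Checker Lockable Auditable object]
  take Shareable:  [Lockable Auditable object] + [Lockable Auditable object] + [Shareable Entity Printer Checker Lockable Auditable object]
  take Entity:  [Lockable Auditable object] + [Lockable Auditable object] + [Entity Printer Checker Lockable Auditable object]
  take Printer:  [Lockable Auditable object] + [Lockable Auditable object] + [Printer Checker Lockable Auditable object]
  take Checker:  [Lockable Auditable object] + [Lockable Auditable object] + [Checker Lockable Auditable object]
  take Lockable:  [Lockable Auditable object] + [Lockable Auditable object] + [Lockable Auditable object]
  take Auditable:  [Auditable object] + [Auditable object] + [Auditable object]
  take object:  [object] + [object] + [object]
MRO: Ordered Transformer Binder Versioned Resolver Shareable Entity Printer Checker Lockable Auditable object
super() in Binder.speak on a Ordered instance goes to the class after Binder in Ordered's MRO: Versioned.

Versioned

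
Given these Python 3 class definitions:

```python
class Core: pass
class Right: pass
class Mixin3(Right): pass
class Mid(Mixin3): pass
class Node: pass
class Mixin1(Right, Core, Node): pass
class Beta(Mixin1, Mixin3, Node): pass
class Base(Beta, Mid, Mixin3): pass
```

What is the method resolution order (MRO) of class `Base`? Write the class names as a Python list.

[Base, Beta, Mixin1, Mid, Mixin3, Right, Core, Node, object]

L[Base] = Base + merge(L[Beta], L[Mid], L[Mixin3], [Beta Mid Mixin3])
  take Beta:  [Beta Mixin1 Mixin3 Right Core Node object] + [Mid Mixin3 Right object] + [Mixin3 Right object] + [Beta Mid Mixin3]
  take Mixin1:  [Mixin1 Mixin3 Right Core Node object] + [Mid Mixin3 Right object] + [Mixin3 Right object] + [Mid Mixin3]
  take Mid:  [Mixin3 Right Core Node object] + [Mid Mixin3 Right object] + [Mixin3 Right object] + [Mid Mixin3]
  take Mixin3:  [Mixin3 Right Core Node object] + [Mixin3 Right object] + [Mixin3 Right object] + [Mixin3]
  take Right:  [Right Core Node object] + [Right object] + [Right object]
  take Core:  [Core Node object] + [object] + [object]
  take Node:  [Node object] + [object] + [object]
  take object:  [object] + [object] + [object]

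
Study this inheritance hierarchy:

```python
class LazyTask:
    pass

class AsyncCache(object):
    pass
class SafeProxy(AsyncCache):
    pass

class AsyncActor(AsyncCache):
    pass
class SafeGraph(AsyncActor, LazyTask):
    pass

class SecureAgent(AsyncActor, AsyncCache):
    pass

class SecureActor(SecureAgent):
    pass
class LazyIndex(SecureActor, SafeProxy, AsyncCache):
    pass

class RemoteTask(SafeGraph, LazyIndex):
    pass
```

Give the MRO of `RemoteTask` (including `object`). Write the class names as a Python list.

[RemoteTask, SafeGraph, LazyIndex, SecureActor, SecureAgent, AsyncActor, SafeProxy, AsyncCache, LazyTask, object]

L[RemoteTask] = RemoteTask + merge(L[SafeGraph], L[LazyIndex], [SafeGraph LazyIndex])
  take SafeGraph:  [SafeGraph AsyncActor AsyncCache LazyTask object] + [LazyIndex SecureActor SecureAgent AsyncActor SafeProxy AsyncCache object] + [SafeGraph LazyIndex]
  take LazyIndex:  [AsyncActor AsyncCache LazyTask object] + [LazyIndex SecureActor SecureAgent AsyncActor SafeProxy AsyncCache object] + [LazyIndex]
  take SecureActor:  [AsyncActor AsyncCache LazyTask object] + [SecureActor SecureAgent AsyncActor SafeProxy AsyncCache object]
  take SecureAgent:  [AsyncActor AsyncCache LazyTask object] + [SecureAgent AsyncActor SafeProxy AsyncCache object]
  take AsyncActor:  [AsyncActor AsyncCache LazyTask object] + [AsyncActor SafeProxy AsyncCache object]
  take SafeProxy:  [AsyncCache LazyTask object] + [SafeProxy AsyncCache object]
  take AsyncCache:  [AsyncCache LazyTask object] + [AsyncCache object]
  take LazyTask:  [LazyTask object] + [object]
  take object:  [object] + [object]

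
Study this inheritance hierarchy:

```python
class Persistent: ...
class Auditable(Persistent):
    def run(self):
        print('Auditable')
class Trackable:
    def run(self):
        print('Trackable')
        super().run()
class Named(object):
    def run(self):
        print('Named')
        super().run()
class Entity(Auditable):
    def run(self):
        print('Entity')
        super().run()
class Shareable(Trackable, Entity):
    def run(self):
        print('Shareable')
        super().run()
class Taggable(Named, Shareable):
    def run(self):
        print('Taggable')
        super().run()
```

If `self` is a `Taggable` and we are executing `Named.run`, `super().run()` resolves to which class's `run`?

Shareable

L[Taggable] = Taggable + merge(L[Named], L[Shareable], [Named Shareable])
  take Named:  [Named object] + [Shareable Trackable Entity Auditable Persistent object] + [Named Shareable]
  take Shareable:  [object] + [Shareable Trackable Entity Auditable Persistent object] + [Shareable]
  take Trackable:  [object] + [Trackable Entity Auditable Persistent object]
  take Entity:  [object] + [Entity Auditable Persistent object]
  take Auditable:  [object] + [Auditable Persistent object]
  take Persistent:  [object] + [Persistent object]
  take object:  [object] + [object]
MRO: Taggable Named Shareable Trackable Entity Auditable Persistent object
super() in Named.run on a Taggable instance goes to the class after Named in Taggable's MRO: Shareable.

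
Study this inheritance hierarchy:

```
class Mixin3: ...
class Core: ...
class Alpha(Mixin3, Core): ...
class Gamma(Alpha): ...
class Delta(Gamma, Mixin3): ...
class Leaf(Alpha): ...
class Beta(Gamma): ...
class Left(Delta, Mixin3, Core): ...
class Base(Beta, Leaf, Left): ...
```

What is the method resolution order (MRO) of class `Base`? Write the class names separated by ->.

L[Base] = Base + merge(L[Beta], L[Leaf], L[Left], [Beta Leaf Left])
  take Beta:  [Beta Gamma Alpha Mixin3 Core object] + [Leaf Alpha Mixin3 Core object] + [Left Delta Gamma Alpha Mixin3 Core object] + [Beta Leaf Left]
  take Leaf:  [Gamma Alpha Mixin3 Core object] + [Leaf Alpha Mixin3 Core object] + [Left Delta Gamma Alpha Mixin3 Core object] + [Leaf Left]
  take Left:  [Gamma Alpha Mixin3 Core object] + [Alpha Mixin3 Core object] + [Left Delta Gamma Alpha Mixin3 Core object] + [Left]
  take Delta:  [Gamma Alpha Mixin3 Core object] + [Alpha Mixin3 Core object] + [Delta Gamma Alpha Mixin3 Core object]
  take Gamma:  [Gamma Alpha Mixin3 Core object] + [Alpha Mixin3 Core object] + [Gamma Alpha Mixin3 Core object]
  take Alpha:  [Alpha Mixin3 Core object] + [Alpha Mixin3 Core object] + [Alpha Mixin3 Core object]
  take Mixin3:  [Mixin3 Core object] + [Mixin3 Core object] + [Mixin3 Core object]
  take Core:  [Core object] + [Core object] + [Core object]
  take object:  [object] + [object] + [object]

Base -> Beta -> Leaf -> Left -> Delta -> Gamma -> Alpha -> Mixin3 -> Core -> object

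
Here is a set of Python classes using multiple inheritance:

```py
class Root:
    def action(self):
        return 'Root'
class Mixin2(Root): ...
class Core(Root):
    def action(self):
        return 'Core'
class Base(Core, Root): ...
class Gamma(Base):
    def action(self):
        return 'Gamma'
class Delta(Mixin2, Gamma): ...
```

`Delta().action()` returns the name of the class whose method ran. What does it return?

L[Delta] = Delta + merge(L[Mixin2], L[Gamma], [Mixin2 Gamma])
  take Mixin2:  [Mixin2 Root object] + [Gamma Base Core Root object] + [Mixin2 Gamma]
  take Gamma:  [Root object] + [Gamma Base Core Root object] + [Gamma]
  take Base:  [Root object] + [Base Core Root object]
  take Core:  [Root object] + [Core Root object]
  take Root:  [Root object] + [Root object]
  take object:  [object] + [object]
MRO: Delta Mixin2 Gamma Base Core Root object
action is defined in: Core, Gamma, Root. First along the MRO is Gamma.

Gamma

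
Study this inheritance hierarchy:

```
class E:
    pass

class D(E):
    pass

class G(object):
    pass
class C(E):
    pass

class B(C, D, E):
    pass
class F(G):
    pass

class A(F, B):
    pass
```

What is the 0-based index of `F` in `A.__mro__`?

1

L[A] = A + merge(L[F], L[B], [F B])
  take F:  [F G object] + [B C D E object] + [F B]
  take G:  [G object] + [B C D E object] + [B]
  take B:  [object] + [B C D E object] + [B]
  take C:  [object] + [C D E object]
  take D:  [object] + [D E object]
  take E:  [object] + [E object]
  take object:  [object] + [object]
MRO: A F G B C D E object
F sits at index 1.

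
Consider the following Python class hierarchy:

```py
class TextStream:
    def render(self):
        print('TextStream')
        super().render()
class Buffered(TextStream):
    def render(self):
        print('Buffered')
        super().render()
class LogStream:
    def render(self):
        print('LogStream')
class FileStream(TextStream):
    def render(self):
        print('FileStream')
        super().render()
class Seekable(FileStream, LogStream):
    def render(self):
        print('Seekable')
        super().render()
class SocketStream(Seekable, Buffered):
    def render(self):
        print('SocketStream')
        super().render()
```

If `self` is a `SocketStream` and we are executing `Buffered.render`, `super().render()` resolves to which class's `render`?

L[SocketStream] = SocketStream + merge(L[Seekable], L[Buffered], [Seekable Buffered])
  take Seekable:  [Seekable FileStream TextStream LogStream object] + [Buffered TextStream object] + [Seekable Buffered]
  take FileStream:  [FileStream TextStream LogStream object] + [Buffered TextStream object] + [Buffered]
  take Buffered:  [TextStream LogStream object] + [Buffered TextStream object] + [Buffered]
  take TextStream:  [TextStream LogStream object] + [TextStream object]
  take LogStream:  [LogStream object] + [object]
  take object:  [object] + [object]
MRO: SocketStream Seekable FileStream Buffered TextStream LogStream object
super() in Buffered.render on a SocketStream instance goes to the class after Buffered in SocketStream's MRO: TextStream.

TextStream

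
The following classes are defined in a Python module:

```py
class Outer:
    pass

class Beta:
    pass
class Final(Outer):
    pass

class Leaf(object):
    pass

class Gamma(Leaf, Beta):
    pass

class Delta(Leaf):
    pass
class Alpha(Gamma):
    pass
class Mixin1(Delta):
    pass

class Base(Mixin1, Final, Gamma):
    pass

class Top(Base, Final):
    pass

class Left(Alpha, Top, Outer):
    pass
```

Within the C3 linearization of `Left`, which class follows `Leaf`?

Beta

L[Left] = Left + merge(L[Alpha], L[Top], L[Outer], [Alpha Top Outer])
  take Alpha:  [Alpha Gamma Leaf Beta object] + [Top Base Mixin1 Delta Final Outer Gamma Leaf Beta object] + [Outer object] + [Alpha Top Outer]
  take Top:  [Gamma Leaf Beta object] + [Top Base Mixin1 Delta Final Outer Gamma Leaf Beta object] + [Outer object] + [Top Outer]
  take Base:  [Gamma Leaf Beta object] + [Base Mixin1 Delta Final Outer Gamma Leaf Beta object] + [Outer object] + [Outer]
  take Mixin1:  [Gamma Leaf Beta object] + [Mixin1 Delta Final Outer Gamma Leaf Beta object] + [Outer object] + [Outer]
  take Delta:  [Gamma Leaf Beta object] + [Delta Final Outer Gamma Leaf Beta object] + [Outer object] + [Outer]
  take Final:  [Gamma Leaf Beta object] + [Final Outer Gamma Leaf Beta object] + [Outer object] + [Outer]
  take Outer:  [Gamma Leaf Beta object] + [Outer Gamma Leaf Beta object] + [Outer object] + [Outer]
  take Gamma:  [Gamma Leaf Beta object] + [Gamma Leaf Beta object] + [object]
  take Leaf:  [Leaf Beta object] + [Leaf Beta object] + [object]
  take Beta:  [Beta object] + [Beta object] + [object]
  take object:  [object] + [object] + [object]
MRO: Left Alpha Top Base Mixin1 Delta Final Outer Gamma Leaf Beta object
Leaf is at position 9; next is Beta.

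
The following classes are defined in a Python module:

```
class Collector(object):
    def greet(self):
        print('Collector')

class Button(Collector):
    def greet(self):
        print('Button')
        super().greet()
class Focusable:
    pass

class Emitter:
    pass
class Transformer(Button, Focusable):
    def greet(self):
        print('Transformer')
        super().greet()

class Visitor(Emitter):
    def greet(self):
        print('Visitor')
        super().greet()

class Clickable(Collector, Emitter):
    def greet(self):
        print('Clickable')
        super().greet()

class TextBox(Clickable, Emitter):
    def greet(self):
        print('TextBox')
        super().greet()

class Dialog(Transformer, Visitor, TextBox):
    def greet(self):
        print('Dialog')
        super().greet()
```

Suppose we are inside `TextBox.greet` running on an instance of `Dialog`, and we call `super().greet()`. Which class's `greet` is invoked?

L[Dialog] = Dialog + merge(L[Transformer], L[Visitor], L[TextBox], [Transformer Visitor TextBox])
  take Transformer:  [Transformer Button Collector Focusable object] + [Visitor Emitter object] + [TextBox Clickable Collector Emitter object] + [Transformer Visitor TextBox]
  take Button:  [Button Collector Focusable object] + [Visitor Emitter object] + [TextBox Clickable Collector Emitter object] + [Visitor TextBox]
  take Visitor:  [Collector Focusable object] + [Visitor Emitter object] + [TextBox Clickable Collector Emitter object] + [Visitor TextBox]
  take TextBox:  [Collector Focusable object] + [Emitter object] + [TextBox Clickable Collector Emitter object] + [TextBox]
  take Clickable:  [Collector Focusable object] + [Emitter object] + [Clickable Collector Emitter object]
  take Collector:  [Collector Focusable object] + [Emitter object] + [Collector Emitter object]
  take Focusable:  [Focusable object] + [Emitter object] + [Emitter object]
  take Emitter:  [object] + [Emitter object] + [Emitter object]
  take object:  [object] + [object] + [object]
MRO: Dialog Transformer Button Visitor TextBox Clickable Collector Focusable Emitter object
super() in TextBox.greet on a Dialog instance goes to the class after TextBox in Dialog's MRO: Clickable.

Clickable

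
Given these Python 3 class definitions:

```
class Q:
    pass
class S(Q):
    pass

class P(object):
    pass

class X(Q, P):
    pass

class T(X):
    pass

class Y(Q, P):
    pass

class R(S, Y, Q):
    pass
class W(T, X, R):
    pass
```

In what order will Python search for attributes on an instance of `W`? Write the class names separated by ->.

W -> T -> X -> R -> S -> Y -> Q -> P -> object

L[W] = W + merge(L[T], L[X], L[R], [T X R])
  take T:  [T X Q P object] + [X Q P object] + [R S Y Q P object] + [T X R]
  take X:  [X Q P object] + [X Q P object] + [R S Y Q P object] + [X R]
  take R:  [Q P object] + [Q P object] + [R S Y Q P object] + [R]
  take S:  [Q P object] + [Q P object] + [S Y Q P object]
  take Y:  [Q P object] + [Q P object] + [Y Q P object]
  take Q:  [Q P object] + [Q P object] + [Q P object]
  take P:  [P object] + [P object] + [P object]
  take object:  [object] + [object] + [object]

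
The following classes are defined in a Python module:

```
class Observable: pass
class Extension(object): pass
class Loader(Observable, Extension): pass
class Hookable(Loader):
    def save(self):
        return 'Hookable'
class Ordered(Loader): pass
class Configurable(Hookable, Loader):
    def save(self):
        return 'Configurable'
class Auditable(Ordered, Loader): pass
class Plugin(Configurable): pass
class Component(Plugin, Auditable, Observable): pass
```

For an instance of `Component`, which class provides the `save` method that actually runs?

Configurable

L[Component] = Component + merge(L[Plugin], L[Auditable], L[Observable], [Plugin Auditable Observable])
  take Plugin:  [Plugin Configurable Hookable Loader Observable Extension object] + [Auditable Ordered Loader Observable Extension object] + [Observable object] + [Plugin Auditable Observable]
  take Configurable:  [Configurable Hookable Loader Observable Extension object] + [Auditable Ordered Loader Observable Extension object] + [Observable object] + [Auditable Observable]
  take Hookable:  [Hookable Loader Observable Extension object] + [Auditable Ordered Loader Observable Extension object] + [Observable object] + [Auditable Observable]
  take Auditable:  [Loader Observable Extension object] + [Auditable Ordered Loader Observable Extension object] + [Observable object] + [Auditable Observable]
  take Ordered:  [Loader Observable Extension object] + [Ordered Loader Observable Extension object] + [Observable object] + [Observable]
  take Loader:  [Loader Observable Extension object] + [Loader Observable Extension object] + [Observable object] + [Observable]
  take Observable:  [Observable Extension object] + [Observable Extension object] + [Observable object] + [Observable]
  take Extension:  [Extension object] + [Extension object] + [object]
  take object:  [object] + [object] + [object]
MRO: Component Plugin Configurable Hookable Auditable Ordered Loader Observable Extension object
save is defined in: Configurable, Hookable. First along the MRO is Configurable.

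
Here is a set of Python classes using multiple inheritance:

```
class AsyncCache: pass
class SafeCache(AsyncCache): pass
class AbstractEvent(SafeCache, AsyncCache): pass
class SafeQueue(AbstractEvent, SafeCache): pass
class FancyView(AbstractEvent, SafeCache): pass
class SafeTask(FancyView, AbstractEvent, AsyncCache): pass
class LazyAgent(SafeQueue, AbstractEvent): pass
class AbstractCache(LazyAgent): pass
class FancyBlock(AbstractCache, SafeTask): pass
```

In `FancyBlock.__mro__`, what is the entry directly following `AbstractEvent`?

SafeCache

L[FancyBlock] = FancyBlock + merge(L[AbstractCache], L[SafeTask], [AbstractCache SafeTask])
  take AbstractCache:  [AbstractCache LazyAgent SafeQueue AbstractEvent SafeCache AsyncCache object] + [SafeTask FancyView AbstractEvent SafeCache AsyncCache object] + [AbstractCache SafeTask]
  take LazyAgent:  [LazyAgent SafeQueue AbstractEvent SafeCache AsyncCache object] + [SafeTask FancyView AbstractEvent SafeCache AsyncCache object] + [SafeTask]
  take SafeQueue:  [SafeQueue AbstractEvent SafeCache AsyncCache object] + [SafeTask FancyView AbstractEvent SafeCache AsyncCache object] + [SafeTask]
  take SafeTask:  [AbstractEvent SafeCache AsyncCache object] + [SafeTask FancyView AbstractEvent SafeCache AsyncCache object] + [SafeTask]
  take FancyView:  [AbstractEvent SafeCache AsyncCache object] + [FancyView AbstractEvent SafeCache AsyncCache object]
  take AbstractEvent:  [AbstractEvent SafeCache AsyncCache object] + [AbstractEvent SafeCache AsyncCache object]
  take SafeCache:  [SafeCache AsyncCache object] + [SafeCache AsyncCache object]
  take AsyncCache:  [AsyncCache object] + [AsyncCache object]
  take object:  [object] + [object]
MRO: FancyBlock AbstractCache LazyAgent SafeQueue SafeTask FancyView AbstractEvent SafeCache AsyncCache object
AbstractEvent is at position 6; next is SafeCache.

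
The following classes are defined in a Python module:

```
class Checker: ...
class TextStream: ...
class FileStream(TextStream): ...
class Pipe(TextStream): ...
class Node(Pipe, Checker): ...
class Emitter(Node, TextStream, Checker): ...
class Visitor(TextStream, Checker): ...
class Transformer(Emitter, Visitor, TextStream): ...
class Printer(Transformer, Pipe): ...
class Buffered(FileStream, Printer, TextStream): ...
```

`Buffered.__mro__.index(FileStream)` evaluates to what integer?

L[Buffered] = Buffered + merge(L[FileStream], L[Printer], L[TextStream], [FileStream Printer TextStream])
  take FileStream:  [FileStream TextStream object] + [Printer Transformer Emitter Node Pipe Visitor TextStream Checker object] + [TextStream object] + [FileStream Printer TextStream]
  take Printer:  [TextStream object] + [Printer Transformer Emitter Node Pipe Visitor TextStream Checker object] + [TextStream object] + [Printer TextStream]
  take Transformer:  [TextStream object] + [Transformer Emitter Node Pipe Visitor TextStream Checker object] + [TextStream object] + [TextStream]
  take Emitter:  [TextStream object] + [Emitter Node Pipe Visitor TextStream Checker object] + [TextStream object] + [TextStream]
  take Node:  [TextStream object] + [Node Pipe Visitor TextStream Checker object] + [TextStream object] + [TextStream]
  take Pipe:  [TextStream object] + [Pipe Visitor TextStream Checker object] + [TextStream object] + [TextStream]
  take Visitor:  [TextStream object] + [Visitor TextStream Checker object] + [TextStream object] + [TextStream]
  take TextStream:  [TextStream object] + [TextStream Checker object] + [TextStream object] + [TextStream]
  take Checker:  [object] + [Checker object] + [object]
  take object:  [object] + [object] + [object]
MRO: Buffered FileStream Printer Transformer Emitter Node Pipe Visitor TextStream Checker object
FileStream sits at index 1.

1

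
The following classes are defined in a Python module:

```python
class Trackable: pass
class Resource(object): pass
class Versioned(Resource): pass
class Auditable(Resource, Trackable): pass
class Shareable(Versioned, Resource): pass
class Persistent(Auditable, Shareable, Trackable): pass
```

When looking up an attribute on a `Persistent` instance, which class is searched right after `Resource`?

Trackable

L[Persistent] = Persistent + merge(L[Auditable], L[Shareable], L[Trackable], [Auditable Shareable Trackable])
  take Auditable:  [Auditable Resource Trackable object] + [Shareable Versioned Resource object] + [Trackable object] + [Auditable Shareable Trackable]
  take Shareable:  [Resource Trackable object] + [Shareable Versioned Resource object] + [Trackable object] + [Shareable Trackable]
  take Versioned:  [Resource Trackable object] + [Versioned Resource object] + [Trackable object] + [Trackable]
  take Resource:  [Resource Trackable object] + [Resource object] + [Trackable object] + [Trackable]
  take Trackable:  [Trackable object] + [object] + [Trackable object] + [Trackable]
  take object:  [object] + [object] + [object]
MRO: Persistent Auditable Shareable Versioned Resource Trackable object
Resource is at position 4; next is Trackable.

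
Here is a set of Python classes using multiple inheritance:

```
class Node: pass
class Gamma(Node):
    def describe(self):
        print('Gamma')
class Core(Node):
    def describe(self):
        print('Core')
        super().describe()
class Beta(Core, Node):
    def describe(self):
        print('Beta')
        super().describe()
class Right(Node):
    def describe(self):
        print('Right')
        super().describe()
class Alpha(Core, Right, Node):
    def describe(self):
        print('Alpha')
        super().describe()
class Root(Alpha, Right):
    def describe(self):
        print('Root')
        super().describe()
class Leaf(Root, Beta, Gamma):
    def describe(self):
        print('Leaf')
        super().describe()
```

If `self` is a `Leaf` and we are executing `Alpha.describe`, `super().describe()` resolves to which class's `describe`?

L[Leaf] = Leaf + merge(L[Root], L[Beta], L[Gamma], [Root Beta Gamma])
  take Root:  [Root Alpha Core Right Node object] + [Beta Core Node object] + [Gamma Node object] + [Root Beta Gamma]
  take Alpha:  [Alpha Core Right Node object] + [Beta Core Node object] + [Gamma Node object] + [Beta Gamma]
  take Beta:  [Core Right Node object] + [Beta Core Node object] + [Gamma Node object] + [Beta Gamma]
  take Core:  [Core Right Node object] + [Core Node object] + [Gamma Node object] + [Gamma]
  take Right:  [Right Node object] + [Node object] + [Gamma Node object] + [Gamma]
  take Gamma:  [Node object] + [Node object] + [Gamma Node object] + [Gamma]
  take Node:  [Node object] + [Node object] + [Node object]
  take object:  [object] + [object] + [object]
MRO: Leaf Root Alpha Beta Core Right Gamma Node object
super() in Alpha.describe on a Leaf instance goes to the class after Alpha in Leaf's MRO: Beta.

Beta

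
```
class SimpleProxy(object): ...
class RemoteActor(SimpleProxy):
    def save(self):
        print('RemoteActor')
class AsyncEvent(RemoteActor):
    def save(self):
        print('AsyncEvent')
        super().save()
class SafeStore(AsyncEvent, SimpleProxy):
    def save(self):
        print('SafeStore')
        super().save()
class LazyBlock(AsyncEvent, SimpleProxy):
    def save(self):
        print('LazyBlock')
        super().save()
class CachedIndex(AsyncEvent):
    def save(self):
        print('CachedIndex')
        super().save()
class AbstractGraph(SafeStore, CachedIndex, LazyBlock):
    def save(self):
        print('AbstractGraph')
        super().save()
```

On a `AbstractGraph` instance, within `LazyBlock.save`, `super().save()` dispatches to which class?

AsyncEvent

L[AbstractGraph] = AbstractGraph + merge(L[SafeStore], L[CachedIndex], L[LazyBlock], [SafeStore CachedIndex LazyBlock])
  take SafeStore:  [SafeStore AsyncEvent RemoteActor SimpleProxy object] + [CachedIndex AsyncEvent RemoteActor SimpleProxy object] + [LazyBlock AsyncEvent RemoteActor SimpleProxy object] + [SafeStore CachedIndex LazyBlock]
  take CachedIndex:  [AsyncEvent RemoteActor SimpleProxy object] + [CachedIndex AsyncEvent RemoteActor SimpleProxy object] + [LazyBlock AsyncEvent RemoteActor SimpleProxy object] + [CachedIndex LazyBlock]
  take LazyBlock:  [AsyncEvent RemoteActor SimpleProxy object] + [AsyncEvent RemoteActor SimpleProxy object] + [LazyBlock AsyncEvent RemoteActor SimpleProxy object] + [LazyBlock]
  take AsyncEvent:  [AsyncEvent RemoteActor SimpleProxy object] + [AsyncEvent RemoteActor SimpleProxy object] + [AsyncEvent RemoteActor SimpleProxy object]
  take RemoteActor:  [RemoteActor SimpleProxy object] + [RemoteActor SimpleProxy object] + [RemoteActor SimpleProxy object]
  take SimpleProxy:  [SimpleProxy object] + [SimpleProxy object] + [SimpleProxy object]
  take object:  [object] + [object] + [object]
MRO: AbstractGraph SafeStore CachedIndex LazyBlock AsyncEvent RemoteActor SimpleProxy object
super() in LazyBlock.save on a AbstractGraph instance goes to the class after LazyBlock in AbstractGraph's MRO: AsyncEvent.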